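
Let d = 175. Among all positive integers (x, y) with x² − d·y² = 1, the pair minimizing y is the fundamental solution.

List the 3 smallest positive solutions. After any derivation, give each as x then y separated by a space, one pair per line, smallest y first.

[13; 4,2,1,2,4,26] for √175; ℓ=6 ⇒ convergent index 5
a_0=13:  p_0=13·1+0=13,  q_0=13·0+1=1
…
a_4=2:  p_4=2·172+119=463,  q_4=2·13+9=35
a_5=4:  p_5=4·463+172=2024,  q_5=4·35+13=153
→ (2024, 153).  Check: 2024²=4096576, 175·153²=4096575, difference 1.
(x_2, y_2) = (2024·2024 + 175·153·153, 2024·153 + 153·2024) = (8193151, 619344)
(x_3, y_3) = (2024·8193151 + 175·153·619344, 2024·619344 + 153·8193151) = (33165873224, 2507104359)

2024 153
8193151 619344
33165873224 2507104359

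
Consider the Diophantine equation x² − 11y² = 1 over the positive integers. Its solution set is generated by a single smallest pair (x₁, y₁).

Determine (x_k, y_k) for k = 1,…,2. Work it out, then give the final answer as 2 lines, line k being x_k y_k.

[3; 3,6] for √11; ℓ=2 ⇒ convergent index 1
step 0: (3, 1)  from 3·(1,0) + (0,1)
step 1: (10, 3)  from 3·(3,1) + (1,0)
fundamental: x₁=10, y₁=3  (since 100 − 11·9 = 1)
n=2: (10,3)∘(10,3) = (10·10+11·3·3, 10·3+3·10) = (199,60)

10 3
199 60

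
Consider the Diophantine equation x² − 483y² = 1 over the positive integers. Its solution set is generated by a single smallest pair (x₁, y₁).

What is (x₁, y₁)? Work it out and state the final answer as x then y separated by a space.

22 1

√483 → a₀=21, period (1,42); ℓ=2 even so k=1
step 0: (21, 1)  from 21·(1,0) + (0,1)
step 1: (22, 1)  from 1·(21,1) + (1,0)
(x₁, y₁) = (22, 1);  22² − 483·1² = 1 ✓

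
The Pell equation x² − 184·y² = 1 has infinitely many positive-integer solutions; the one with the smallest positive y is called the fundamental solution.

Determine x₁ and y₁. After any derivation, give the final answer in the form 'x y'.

√184 = [13; 1,1,3,2,1,2,1,2,3,1,1,26, …], period ℓ=12 (even) → k=11
a_0=13:  p_0=13·1+0=13,  q_0=13·0+1=1
a_1=1:  p_1=1·13+1=14,  q_1=1·1+0=1
a_2=1:  p_2=1·14+13=27,  q_2=1·1+1=2
…
a_4=2:  p_4=2·95+27=217,  q_4=2·7+2=16
a_5=1:  p_5=1·217+95=312,  q_5=1·16+7=23
a_6=2:  p_6=2·312+217=841,  q_6=2·23+16=62
…
a_9=3:  p_9=3·3147+1153=10594,  q_9=3·232+85=781
a_10=1:  p_10=1·10594+3147=13741,  q_10=1·781+232=1013
a_11=1:  p_11=1·13741+10594=24335,  q_11=1·1013+781=1794
fundamental: x₁=24335, y₁=1794  (since 592192225 − 184·3218436 = 1)

24335 1794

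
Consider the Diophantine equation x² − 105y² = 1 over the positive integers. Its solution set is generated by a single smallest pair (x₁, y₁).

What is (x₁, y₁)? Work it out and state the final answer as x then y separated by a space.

41 4

d=105: √d = [10; 4,20] (ℓ=2, even), read p_1/q_1
a_0=10:  p_0=10·1+0=10,  q_0=10·0+1=1
a_1=4:  p_1=4·10+1=41,  q_1=4·1+0=4
(x₁, y₁) = (41, 4);  41² − 105·4² = 1 ✓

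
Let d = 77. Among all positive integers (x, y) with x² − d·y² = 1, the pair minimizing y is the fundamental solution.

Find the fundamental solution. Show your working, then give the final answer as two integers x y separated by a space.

351 40

√77 → a₀=8, period (1,3,2,3,1,16); ℓ=6 even so k=5
a_0=8:  p_0=8·1+0=8,  q_0=8·0+1=1
…
a_2=3:  p_2=3·9+8=35,  q_2=3·1+1=4
a_3=2:  p_3=2·35+9=79,  q_3=2·4+1=9
a_4=3:  p_4=3·79+35=272,  q_4=3·9+4=31
a_5=1:  p_5=1·272+79=351,  q_5=1·31+9=40
(x₁, y₁) = (351, 40);  351² − 77·40² = 1 ✓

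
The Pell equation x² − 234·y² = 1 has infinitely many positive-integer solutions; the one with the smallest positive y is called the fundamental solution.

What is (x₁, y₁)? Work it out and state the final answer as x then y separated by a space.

5201 340

[15; 3,2,1,2,1,2,3,30] for √234; ℓ=8 ⇒ convergent index 7
a_0=15:  p_0=15·1+0=15,  q_0=15·0+1=1
a_1=3:  p_1=3·15+1=46,  q_1=3·1+0=3
a_2=2:  p_2=2·46+15=107,  q_2=2·3+1=7
…
a_6=2:  p_6=2·566+413=1545,  q_6=2·37+27=101
a_7=3:  p_7=3·1545+566=5201,  q_7=3·101+37=340
(x₁, y₁) = (5201, 340);  5201² − 234·340² = 1 ✓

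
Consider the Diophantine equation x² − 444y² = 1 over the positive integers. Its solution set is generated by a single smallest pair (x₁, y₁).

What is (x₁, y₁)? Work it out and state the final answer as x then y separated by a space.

√444 = [21; 14,42, …], period ℓ=2 (even) → k=1
step 0: (21, 1)  from 21·(1,0) + (0,1)
step 1: (295, 14)  from 14·(21,1) + (1,0)
fundamental: x₁=295, y₁=14  (since 87025 − 444·196 = 1)

295 14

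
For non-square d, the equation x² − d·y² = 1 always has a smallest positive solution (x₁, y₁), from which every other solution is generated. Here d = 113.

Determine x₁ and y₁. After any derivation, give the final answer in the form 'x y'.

1204353 113296

√113 = [10; 1,1,1,2,2,1,1,1,20, …], period ℓ=9 (odd) → k=17
step 0: (10, 1)  from 10·(1,0) + (0,1)
step 1: (11, 1)  from 1·(10,1) + (1,0)
step 2: (21, 2)  from 1·(11,1) + (10,1)
step 3: (32, 3)  from 1·(21,2) + (11,1)
…
step 5: (202, 19)  from 2·(85,8) + (32,3)
step 6: (287, 27)  from 1·(202,19) + (85,8)
step 7: (489, 46)  from 1·(287,27) + (202,19)
step 8: (776, 73)  from 1·(489,46) + (287,27)
step 9: (16009, 1506)  from 20·(776,73) + (489,46)
…
step 11: (32794, 3085)  from 1·(16785,1579) + (16009,1506)
…
step 13: (131952, 12413)  from 2·(49579,4664) + (32794,3085)
step 14: (313483, 29490)  from 2·(131952,12413) + (49579,4664)
step 15: (445435, 41903)  from 1·(313483,29490) + (131952,12413)
step 16: (758918, 71393)  from 1·(445435,41903) + (313483,29490)
step 17: (1204353, 113296)  from 1·(758918,71393) + (445435,41903)
(x₁, y₁) = (1204353, 113296);  1204353² − 113·113296² = 1 ✓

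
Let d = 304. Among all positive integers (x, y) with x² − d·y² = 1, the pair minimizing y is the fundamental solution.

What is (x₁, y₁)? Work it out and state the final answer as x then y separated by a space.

[17; 2,3,2,1,1,1,1,1,2,3,2,34] for √304; ℓ=12 ⇒ convergent index 11
k=0  a_k=17  p_k/q_k = 17/1
k=1  a_k=2  p_k/q_k = 35/2
…
k=3  a_k=2  p_k/q_k = 279/16
…
k=10  a_k=3  p_k/q_k = 25177/1444
k=11  a_k=2  p_k/q_k = 57799/3315
(x₁, y₁) = (57799, 3315);  57799² − 304·3315² = 1 ✓

57799 3315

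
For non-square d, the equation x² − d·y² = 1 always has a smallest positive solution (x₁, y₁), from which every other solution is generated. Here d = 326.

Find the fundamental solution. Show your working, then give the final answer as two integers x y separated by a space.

325 18

[18; 18,36] for √326; ℓ=2 ⇒ convergent index 1
i=0: a=18 ⇒ p=18, q=1
i=1: a=18 ⇒ p=325, q=18
fundamental: x₁=325, y₁=18  (since 105625 − 326·324 = 1)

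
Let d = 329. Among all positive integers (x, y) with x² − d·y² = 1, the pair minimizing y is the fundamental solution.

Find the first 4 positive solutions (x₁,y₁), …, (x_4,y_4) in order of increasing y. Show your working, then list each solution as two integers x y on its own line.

2376415 131016
11294696504449 622696775280
53681772387237964255 2959571914453911384
255140338255224918953587201 14066342182173360946441440

√329 = [18; 7,4,2,1,1,4,1,1,2,4,7,36, …], period ℓ=12 (even) → k=11
step 0: (18, 1)  from 18·(1,0) + (0,1)
step 1: (127, 7)  from 7·(18,1) + (1,0)
step 2: (526, 29)  from 4·(127,7) + (18,1)
step 3: (1179, 65)  from 2·(526,29) + (127,7)
…
step 7: (16125, 889)  from 1·(13241,730) + (2884,159)
step 8: (29366, 1619)  from 1·(16125,889) + (13241,730)
…
step 10: (328794, 18127)  from 4·(74857,4127) + (29366,1619)
step 11: (2376415, 131016)  from 7·(328794,18127) + (74857,4127)
(x₁, y₁) = (2376415, 131016);  2376415² − 329·131016² = 1 ✓
n=2: (2376415,131016)∘(2376415,131016) = (2376415·2376415+329·131016·131016, 2376415·131016+131016·2376415) = (11294696504449,622696775280)
n=3: (11294696504449,622696775280)∘(2376415,131016) = (2376415·11294696504449+329·131016·622696775280, 2376415·622696775280+131016·11294696504449) = (53681772387237964255,2959571914453911384)
n=4: (53681772387237964255,2959571914453911384)∘(2376415,131016) = (2376415·53681772387237964255+329·131016·2959571914453911384, 2376415·2959571914453911384+131016·53681772387237964255) = (255140338255224918953587201,14066342182173360946441440)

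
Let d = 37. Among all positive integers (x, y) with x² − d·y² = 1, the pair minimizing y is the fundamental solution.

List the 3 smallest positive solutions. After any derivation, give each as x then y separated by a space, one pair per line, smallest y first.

73 12
10657 1752
1555849 255780

√37 → a₀=6, period (12); ℓ=1 odd so k=1
k=0  a_k=6  p_k/q_k = 6/1
k=1  a_k=12  p_k/q_k = 73/12
→ (73, 12).  Check: 73²=5329, 37·12²=5328, difference 1.
(x_2, y_2) = (73·73 + 37·12·12, 73·12 + 12·73) = (10657, 1752)
(x_3, y_3) = (73·10657 + 37·12·1752, 73·1752 + 12·10657) = (1555849, 255780)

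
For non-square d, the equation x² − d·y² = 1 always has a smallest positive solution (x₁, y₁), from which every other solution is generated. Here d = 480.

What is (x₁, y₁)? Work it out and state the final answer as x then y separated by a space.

√480 → a₀=21, period (1,9,1,42); ℓ=4 even so k=3
k=0  a_k=21  p_k/q_k = 21/1
k=1  a_k=1  p_k/q_k = 22/1
k=2  a_k=9  p_k/q_k = 219/10
k=3  a_k=1  p_k/q_k = 241/11
(x₁, y₁) = (241, 11);  241² − 480·11² = 1 ✓

241 11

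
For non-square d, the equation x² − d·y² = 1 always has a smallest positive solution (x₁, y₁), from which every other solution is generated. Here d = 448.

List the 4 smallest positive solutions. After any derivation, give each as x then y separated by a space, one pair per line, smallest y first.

√448 = [21; 6,42, …], period ℓ=2 (even) → k=1
i=0: a=21 ⇒ p=21, q=1
i=1: a=6 ⇒ p=127, q=6
→ (127, 6).  Check: 127²=16129, 448·6²=16128, difference 1.
k=2:  x_2 = 127·127+448·6·6 = 32257,  y_2 = 127·6+6·127 = 1524
k=3:  x_3 = 127·32257+448·6·1524 = 8193151,  y_3 = 127·1524+6·32257 = 387090
k=4:  x_4 = 127·8193151+448·6·387090 = 2081028097,  y_4 = 127·387090+6·8193151 = 98319336

127 6
32257 1524
8193151 387090
2081028097 98319336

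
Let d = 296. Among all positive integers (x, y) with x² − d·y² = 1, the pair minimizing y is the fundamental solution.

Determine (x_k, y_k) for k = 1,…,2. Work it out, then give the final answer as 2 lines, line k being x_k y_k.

3699 215
27365201 1590570

√296 = [17; 4,1,7,1,4,34, …], period ℓ=6 (even) → k=5
k=0  a_k=17  p_k/q_k = 17/1
…
k=4  a_k=1  p_k/q_k = 757/44
k=5  a_k=4  p_k/q_k = 3699/215
fundamental: x₁=3699, y₁=215  (since 13682601 − 296·46225 = 1)
k=2:  x_2 = 3699·3699+296·215·215 = 27365201,  y_2 = 3699·215+215·3699 = 1590570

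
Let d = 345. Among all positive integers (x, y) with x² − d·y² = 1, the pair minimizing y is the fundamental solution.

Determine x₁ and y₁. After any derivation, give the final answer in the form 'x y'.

√345 = [18; 1,1,2,1,6,1,2,1,1,36, …], period ℓ=10 (even) → k=9
k=0  a_k=18  p_k/q_k = 18/1
k=1  a_k=1  p_k/q_k = 19/1
…
k=3  a_k=2  p_k/q_k = 93/5
…
k=7  a_k=2  p_k/q_k = 2879/155
k=8  a_k=1  p_k/q_k = 3882/209
k=9  a_k=1  p_k/q_k = 6761/364
(x₁, y₁) = (6761, 364);  6761² − 345·364² = 1 ✓

6761 364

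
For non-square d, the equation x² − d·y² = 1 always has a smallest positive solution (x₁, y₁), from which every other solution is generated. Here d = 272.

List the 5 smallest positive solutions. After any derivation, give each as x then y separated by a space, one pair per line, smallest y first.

[16; 2,32] for √272; ℓ=2 ⇒ convergent index 1
i=0: a=16 ⇒ p=16, q=1
i=1: a=2 ⇒ p=33, q=2
fundamental: x₁=33, y₁=2  (since 1089 − 272·4 = 1)
n=2: (33,2)∘(33,2) = (33·33+272·2·2, 33·2+2·33) = (2177,132)
n=3: (2177,132)∘(33,2) = (33·2177+272·2·132, 33·132+2·2177) = (143649,8710)
n=4: (143649,8710)∘(33,2) = (33·143649+272·2·8710, 33·8710+2·143649) = (9478657,574728)
n=5: (9478657,574728)∘(33,2) = (33·9478657+272·2·574728, 33·574728+2·9478657) = (625447713,37923338)

33 2
2177 132
143649 8710
9478657 574728
625447713 37923338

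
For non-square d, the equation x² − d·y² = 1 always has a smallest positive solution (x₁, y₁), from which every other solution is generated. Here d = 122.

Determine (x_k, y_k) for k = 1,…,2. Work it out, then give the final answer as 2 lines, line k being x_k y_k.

√122 = [11; 22, …], period ℓ=1 (odd) → k=1
step 0: (11, 1)  from 11·(1,0) + (0,1)
step 1: (243, 22)  from 22·(11,1) + (1,0)
→ (243, 22).  Check: 243²=59049, 122·22²=59048, difference 1.
k=2:  x_2 = 243·243+122·22·22 = 118097,  y_2 = 243·22+22·243 = 10692

243 22
118097 10692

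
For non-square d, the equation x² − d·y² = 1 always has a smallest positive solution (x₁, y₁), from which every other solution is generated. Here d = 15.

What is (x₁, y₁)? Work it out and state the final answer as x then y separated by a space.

4 1

[3; 1,6] for √15; ℓ=2 ⇒ convergent index 1
a_0=3:  p_0=3·1+0=3,  q_0=3·0+1=1
a_1=1:  p_1=1·3+1=4,  q_1=1·1+0=1
→ (4, 1).  Check: 4²=16, 15·1²=15, difference 1.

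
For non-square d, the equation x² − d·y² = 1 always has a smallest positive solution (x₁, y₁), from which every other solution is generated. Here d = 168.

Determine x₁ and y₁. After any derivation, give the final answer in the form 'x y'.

√168 = [12; 1,24, …], period ℓ=2 (even) → k=1
i=0: a=12 ⇒ p=12, q=1
i=1: a=1 ⇒ p=13, q=1
→ (13, 1).  Check: 13²=169, 168·1²=168, difference 1.

13 1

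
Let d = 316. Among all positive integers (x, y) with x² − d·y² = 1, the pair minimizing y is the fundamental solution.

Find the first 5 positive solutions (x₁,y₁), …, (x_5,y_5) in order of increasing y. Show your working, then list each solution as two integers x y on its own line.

d=316: √d = [17; 1,3,2,8,2,3,1,34] (ℓ=8, even), read p_7/q_7
a_0=17:  p_0=17·1+0=17,  q_0=17·0+1=1
…
a_3=2:  p_3=2·71+18=160,  q_3=2·4+1=9
…
a_6=3:  p_6=3·2862+1351=9937,  q_6=3·161+76=559
a_7=1:  p_7=1·9937+2862=12799,  q_7=1·559+161=720
→ (12799, 720).  Check: 12799²=163814401, 316·720²=163814400, difference 1.
(12799+720√316)^2 = 327628801 + 18430560√316
(12799+720√316)^3 = 8386642035199 + 471785474160√316
(12799+720√316)^4 = 214681262489395201 + 12076764549117120√316
(12799+720√316)^5 = 5495410948816896319999 + 309141018456514563600√316

12799 720
327628801 18430560
8386642035199 471785474160
214681262489395201 12076764549117120
5495410948816896319999 309141018456514563600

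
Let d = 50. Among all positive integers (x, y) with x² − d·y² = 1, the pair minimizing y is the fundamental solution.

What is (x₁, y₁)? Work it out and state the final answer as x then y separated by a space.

d=50: √d = [7; 14] (ℓ=1, odd), read p_1/q_1
k=0  a_k=7  p_k/q_k = 7/1
k=1  a_k=14  p_k/q_k = 99/14
fundamental: x₁=99, y₁=14  (since 9801 − 50·196 = 1)

99 14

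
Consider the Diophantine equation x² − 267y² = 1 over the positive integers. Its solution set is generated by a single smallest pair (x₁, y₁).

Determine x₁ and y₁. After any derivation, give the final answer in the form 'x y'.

2402 147

d=267: √d = [16; 2,1,15,1,2,32] (ℓ=6, even), read p_5/q_5
a_0=16:  p_0=16·1+0=16,  q_0=16·0+1=1
…
a_2=1:  p_2=1·33+16=49,  q_2=1·2+1=3
a_3=15:  p_3=15·49+33=768,  q_3=15·3+2=47
a_4=1:  p_4=1·768+49=817,  q_4=1·47+3=50
a_5=2:  p_5=2·817+768=2402,  q_5=2·50+47=147
(x₁, y₁) = (2402, 147);  2402² − 267·147² = 1 ✓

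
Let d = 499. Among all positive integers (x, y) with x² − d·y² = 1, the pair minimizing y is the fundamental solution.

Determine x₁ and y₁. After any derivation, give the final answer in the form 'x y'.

√499 → a₀=22, period (2,1,21,1,2,44); ℓ=6 even so k=5
i=0: a=22 ⇒ p=22, q=1
…
i=4: a=1 ⇒ p=1519, q=68
i=5: a=2 ⇒ p=4490, q=201
→ (4490, 201).  Check: 4490²=20160100, 499·201²=20160099, difference 1.

4490 201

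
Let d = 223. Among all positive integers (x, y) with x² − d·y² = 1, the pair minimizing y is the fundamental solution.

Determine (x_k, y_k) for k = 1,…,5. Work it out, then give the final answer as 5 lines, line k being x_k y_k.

d=223: √d = [14; 1,13,1,28] (ℓ=4, even), read p_3/q_3
i=0: a=14 ⇒ p=14, q=1
…
i=2: a=13 ⇒ p=209, q=14
i=3: a=1 ⇒ p=224, q=15
(x₁, y₁) = (224, 15);  224² − 223·15² = 1 ✓
(224+15√223)^2 = 100351 + 6720√223
(224+15√223)^3 = 44957024 + 3010545√223
(224+15√223)^4 = 20140646401 + 1348717440√223
(224+15√223)^5 = 9022964630624 + 604222402575√223

224 15
100351 6720
44957024 3010545
20140646401 1348717440
9022964630624 604222402575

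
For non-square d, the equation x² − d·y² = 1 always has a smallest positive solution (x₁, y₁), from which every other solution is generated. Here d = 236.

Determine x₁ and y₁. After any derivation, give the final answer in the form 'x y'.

√236 → a₀=15, period (2,1,3,5,1,6,1,5,3,1,2,30); ℓ=12 even so k=11
k=0  a_k=15  p_k/q_k = 15/1
k=1  a_k=2  p_k/q_k = 31/2
k=2  a_k=1  p_k/q_k = 46/3
…
k=7  a_k=1  p_k/q_k = 8311/541
k=8  a_k=5  p_k/q_k = 48806/3177
k=9  a_k=3  p_k/q_k = 154729/10072
k=10  a_k=1  p_k/q_k = 203535/13249
k=11  a_k=2  p_k/q_k = 561799/36570
fundamental: x₁=561799, y₁=36570  (since 315618116401 − 236·1337364900 = 1)

561799 36570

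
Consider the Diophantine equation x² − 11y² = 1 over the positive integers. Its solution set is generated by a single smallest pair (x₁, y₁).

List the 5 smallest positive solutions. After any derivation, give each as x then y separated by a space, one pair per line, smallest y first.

√11 = [3; 3,6, …], period ℓ=2 (even) → k=1
a_0=3:  p_0=3·1+0=3,  q_0=3·0+1=1
a_1=3:  p_1=3·3+1=10,  q_1=3·1+0=3
→ (10, 3).  Check: 10²=100, 11·3²=99, difference 1.
(x_2, y_2) = (10·10 + 11·3·3, 10·3 + 3·10) = (199, 60)
(x_3, y_3) = (10·199 + 11·3·60, 10·60 + 3·199) = (3970, 1197)
(x_4, y_4) = (10·3970 + 11·3·1197, 10·1197 + 3·3970) = (79201, 23880)
(x_5, y_5) = (10·79201 + 11·3·23880, 10·23880 + 3·79201) = (1580050, 476403)

10 3
199 60
3970 1197
79201 23880
1580050 476403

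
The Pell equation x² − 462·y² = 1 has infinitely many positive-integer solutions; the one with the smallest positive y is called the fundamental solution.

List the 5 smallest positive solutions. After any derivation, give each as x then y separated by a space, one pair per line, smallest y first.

√462 = [21; 2,42, …], period ℓ=2 (even) → k=1
i=0: a=21 ⇒ p=21, q=1
i=1: a=2 ⇒ p=43, q=2
→ (43, 2).  Check: 43²=1849, 462·2²=1848, difference 1.
(43+2√462)^2 = 3697 + 172√462
(43+2√462)^3 = 317899 + 14790√462
(43+2√462)^4 = 27335617 + 1271768√462
(43+2√462)^5 = 2350545163 + 109357258√462

43 2
3697 172
317899 14790
27335617 1271768
2350545163 109357258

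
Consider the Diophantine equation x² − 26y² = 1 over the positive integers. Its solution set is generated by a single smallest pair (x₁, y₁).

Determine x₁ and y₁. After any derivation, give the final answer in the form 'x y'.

√26 → a₀=5, period (10); ℓ=1 odd so k=1
k=0  a_k=5  p_k/q_k = 5/1
k=1  a_k=10  p_k/q_k = 51/10
→ (51, 10).  Check: 51²=2601, 26·10²=2600, difference 1.

51 10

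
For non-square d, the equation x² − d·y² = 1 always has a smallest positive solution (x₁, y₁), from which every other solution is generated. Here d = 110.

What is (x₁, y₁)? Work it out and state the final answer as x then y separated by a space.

21 2

[10; 2,20] for √110; ℓ=2 ⇒ convergent index 1
step 0: (10, 1)  from 10·(1,0) + (0,1)
step 1: (21, 2)  from 2·(10,1) + (1,0)
(x₁, y₁) = (21, 2);  21² − 110·2² = 1 ✓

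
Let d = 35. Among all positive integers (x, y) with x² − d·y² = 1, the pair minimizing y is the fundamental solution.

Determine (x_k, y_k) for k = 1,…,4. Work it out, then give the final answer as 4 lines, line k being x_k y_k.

6 1
71 12
846 143
10081 1704

[5; 1,10] for √35; ℓ=2 ⇒ convergent index 1
i=0: a=5 ⇒ p=5, q=1
i=1: a=1 ⇒ p=6, q=1
→ (6, 1).  Check: 6²=36, 35·1²=35, difference 1.
(x_2, y_2) = (6·6 + 35·1·1, 6·1 + 1·6) = (71, 12)
(x_3, y_3) = (6·71 + 35·1·12, 6·12 + 1·71) = (846, 143)
(x_4, y_4) = (6·846 + 35·1·143, 6·143 + 1·846) = (10081, 1704)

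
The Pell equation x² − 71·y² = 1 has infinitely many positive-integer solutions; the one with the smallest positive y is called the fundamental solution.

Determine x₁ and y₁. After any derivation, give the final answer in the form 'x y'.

3480 413

[8; 2,2,1,7,1,2,2,16] for √71; ℓ=8 ⇒ convergent index 7
a_0=8:  p_0=8·1+0=8,  q_0=8·0+1=1
…
a_3=1:  p_3=1·42+17=59,  q_3=1·5+2=7
…
a_6=2:  p_6=2·514+455=1483,  q_6=2·61+54=176
a_7=2:  p_7=2·1483+514=3480,  q_7=2·176+61=413
(x₁, y₁) = (3480, 413);  3480² − 71·413² = 1 ✓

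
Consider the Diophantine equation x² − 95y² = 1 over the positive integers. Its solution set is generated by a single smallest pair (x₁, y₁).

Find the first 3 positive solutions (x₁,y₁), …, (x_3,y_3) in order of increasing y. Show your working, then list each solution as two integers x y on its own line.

39 4
3041 312
237159 24332

[9; 1,2,1,18] for √95; ℓ=4 ⇒ convergent index 3
i=0: a=9 ⇒ p=9, q=1
i=1: a=1 ⇒ p=10, q=1
i=2: a=2 ⇒ p=29, q=3
i=3: a=1 ⇒ p=39, q=4
fundamental: x₁=39, y₁=4  (since 1521 − 95·16 = 1)
k=2:  x_2 = 39·39+95·4·4 = 3041,  y_2 = 39·4+4·39 = 312
k=3:  x_3 = 39·3041+95·4·312 = 237159,  y_3 = 39·312+4·3041 = 24332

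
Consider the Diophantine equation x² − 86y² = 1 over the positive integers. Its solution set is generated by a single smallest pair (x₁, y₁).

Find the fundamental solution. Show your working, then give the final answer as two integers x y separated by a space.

10405 1122

√86 = [9; 3,1,1,1,8,1,1,1,3,18, …], period ℓ=10 (even) → k=9
i=0: a=9 ⇒ p=9, q=1
…
i=3: a=1 ⇒ p=65, q=7
…
i=6: a=1 ⇒ p=983, q=106
…
i=8: a=1 ⇒ p=2847, q=307
i=9: a=3 ⇒ p=10405, q=1122
→ (10405, 1122).  Check: 10405²=108264025, 86·1122²=108264024, difference 1.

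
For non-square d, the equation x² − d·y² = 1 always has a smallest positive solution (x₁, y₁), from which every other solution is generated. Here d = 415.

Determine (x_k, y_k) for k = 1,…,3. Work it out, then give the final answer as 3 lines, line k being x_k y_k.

18412804 903849
678062702284831 33284788965192
24970071273761872339444 1225732590794885332887

√415 = [20; 2,1,2,4,6,…,1,2,40, …], period ℓ=16 (even) → k=15
k=0  a_k=20  p_k/q_k = 20/1
…
k=3  a_k=2  p_k/q_k = 163/8
…
k=9  a_k=1  p_k/q_k = 43534/2137
k=10  a_k=1  p_k/q_k = 77473/3803
…
k=14  a_k=1  p_k/q_k = 6841255/335824
k=15  a_k=2  p_k/q_k = 18412804/903849
(x₁, y₁) = (18412804, 903849);  18412804² − 415·903849² = 1 ✓
n=2: (18412804,903849)∘(18412804,903849) = (18412804·18412804+415·903849·903849, 18412804·903849+903849·18412804) = (678062702284831,33284788965192)
n=3: (678062702284831,33284788965192)∘(18412804,903849) = (18412804·678062702284831+415·903849·33284788965192, 18412804·33284788965192+903849·678062702284831) = (24970071273761872339444,1225732590794885332887)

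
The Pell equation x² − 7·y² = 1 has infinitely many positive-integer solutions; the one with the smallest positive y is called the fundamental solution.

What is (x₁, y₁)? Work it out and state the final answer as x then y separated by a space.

8 3

d=7: √d = [2; 1,1,1,4] (ℓ=4, even), read p_3/q_3
step 0: (2, 1)  from 2·(1,0) + (0,1)
step 1: (3, 1)  from 1·(2,1) + (1,0)
step 2: (5, 2)  from 1·(3,1) + (2,1)
step 3: (8, 3)  from 1·(5,2) + (3,1)
fundamental: x₁=8, y₁=3  (since 64 − 7·9 = 1)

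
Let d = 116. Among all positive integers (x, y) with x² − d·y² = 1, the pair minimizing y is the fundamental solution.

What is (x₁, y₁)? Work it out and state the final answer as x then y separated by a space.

9801 910

[10; 1,3,2,1,4,1,2,3,1,20] for √116; ℓ=10 ⇒ convergent index 9
i=0: a=10 ⇒ p=10, q=1
i=1: a=1 ⇒ p=11, q=1
i=2: a=3 ⇒ p=43, q=4
i=3: a=2 ⇒ p=97, q=9
i=4: a=1 ⇒ p=140, q=13
i=5: a=4 ⇒ p=657, q=61
i=6: a=1 ⇒ p=797, q=74
i=7: a=2 ⇒ p=2251, q=209
i=8: a=3 ⇒ p=7550, q=701
i=9: a=1 ⇒ p=9801, q=910
fundamental: x₁=9801, y₁=910  (since 96059601 − 116·828100 = 1)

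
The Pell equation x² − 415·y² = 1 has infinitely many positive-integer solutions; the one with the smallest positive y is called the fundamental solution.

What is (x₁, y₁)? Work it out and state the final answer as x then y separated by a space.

18412804 903849

d=415: √d = [20; 2,1,2,4,6,…,1,2,40] (ℓ=16, even), read p_15/q_15
i=0: a=20 ⇒ p=20, q=1
i=1: a=2 ⇒ p=41, q=2
i=2: a=1 ⇒ p=61, q=3
…
i=4: a=4 ⇒ p=713, q=35
…
i=7: a=1 ⇒ p=9595, q=471
i=8: a=3 ⇒ p=33939, q=1666
i=9: a=1 ⇒ p=43534, q=2137
…
i=14: a=1 ⇒ p=6841255, q=335824
i=15: a=2 ⇒ p=18412804, q=903849
fundamental: x₁=18412804, y₁=903849  (since 339031351142416 − 415·816943014801 = 1)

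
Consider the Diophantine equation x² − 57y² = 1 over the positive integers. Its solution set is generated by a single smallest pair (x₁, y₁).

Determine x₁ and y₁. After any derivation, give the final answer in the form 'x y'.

151 20

√57 → a₀=7, period (1,1,4,1,1,14); ℓ=6 even so k=5
a_0=7:  p_0=7·1+0=7,  q_0=7·0+1=1
a_1=1:  p_1=1·7+1=8,  q_1=1·1+0=1
a_2=1:  p_2=1·8+7=15,  q_2=1·1+1=2
…
a_4=1:  p_4=1·68+15=83,  q_4=1·9+2=11
a_5=1:  p_5=1·83+68=151,  q_5=1·11+9=20
→ (151, 20).  Check: 151²=22801, 57·20²=22800, difference 1.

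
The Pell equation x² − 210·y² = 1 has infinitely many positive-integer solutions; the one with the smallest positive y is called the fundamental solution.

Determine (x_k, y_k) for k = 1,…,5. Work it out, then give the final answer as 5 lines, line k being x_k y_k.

√210 = [14; 2,28, …], period ℓ=2 (even) → k=1
step 0: (14, 1)  from 14·(1,0) + (0,1)
step 1: (29, 2)  from 2·(14,1) + (1,0)
(x₁, y₁) = (29, 2);  29² − 210·2² = 1 ✓
(29+2√210)^2 = 1681 + 116√210
(29+2√210)^3 = 97469 + 6726√210
(29+2√210)^4 = 5651521 + 389992√210
(29+2√210)^5 = 327690749 + 22612810√210

29 2
1681 116
97469 6726
5651521 389992
327690749 22612810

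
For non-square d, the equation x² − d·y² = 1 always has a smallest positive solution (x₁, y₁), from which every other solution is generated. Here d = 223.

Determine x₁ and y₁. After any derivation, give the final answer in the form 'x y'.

224 15

d=223: √d = [14; 1,13,1,28] (ℓ=4, even), read p_3/q_3
k=0  a_k=14  p_k/q_k = 14/1
k=1  a_k=1  p_k/q_k = 15/1
k=2  a_k=13  p_k/q_k = 209/14
k=3  a_k=1  p_k/q_k = 224/15
(x₁, y₁) = (224, 15);  224² − 223·15² = 1 ✓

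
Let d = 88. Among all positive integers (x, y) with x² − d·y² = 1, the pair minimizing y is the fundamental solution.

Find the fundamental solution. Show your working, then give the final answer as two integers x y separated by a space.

√88 = [9; 2,1,1,1,2,18, …], period ℓ=6 (even) → k=5
k=0  a_k=9  p_k/q_k = 9/1
…
k=3  a_k=1  p_k/q_k = 47/5
k=4  a_k=1  p_k/q_k = 75/8
k=5  a_k=2  p_k/q_k = 197/21
→ (197, 21).  Check: 197²=38809, 88·21²=38808, difference 1.

197 21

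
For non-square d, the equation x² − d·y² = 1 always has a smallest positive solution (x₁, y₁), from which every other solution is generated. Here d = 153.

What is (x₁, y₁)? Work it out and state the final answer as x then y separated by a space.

√153 = [12; 2,1,2,2,2,1,2,24, …], period ℓ=8 (even) → k=7
k=0  a_k=12  p_k/q_k = 12/1
…
k=2  a_k=1  p_k/q_k = 37/3
…
k=4  a_k=2  p_k/q_k = 235/19
k=5  a_k=2  p_k/q_k = 569/46
k=6  a_k=1  p_k/q_k = 804/65
k=7  a_k=2  p_k/q_k = 2177/176
(x₁, y₁) = (2177, 176);  2177² − 153·176² = 1 ✓

2177 176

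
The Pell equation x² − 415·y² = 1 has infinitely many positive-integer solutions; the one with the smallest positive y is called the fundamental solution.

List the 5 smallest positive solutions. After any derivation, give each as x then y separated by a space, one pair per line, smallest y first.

18412804 903849
678062702284831 33284788965192
24970071273761872339444 1225732590794885332887
919538056459614718055705397121 45138347901436822389057205104
33862548008263614468078655355989935124 1662247105585933832332453329850170345

√415 = [20; 2,1,2,4,6,…,1,2,40, …], period ℓ=16 (even) → k=15
step 0: (20, 1)  from 20·(1,0) + (0,1)
…
step 2: (61, 3)  from 1·(41,2) + (20,1)
…
step 5: (4441, 218)  from 6·(713,35) + (163,8)
step 6: (5154, 253)  from 1·(4441,218) + (713,35)
…
step 8: (33939, 1666)  from 3·(9595,471) + (5154,253)
step 9: (43534, 2137)  from 1·(33939,1666) + (9595,471)
step 10: (77473, 3803)  from 1·(43534,2137) + (33939,1666)
step 11: (508372, 24955)  from 6·(77473,3803) + (43534,2137)
…
step 14: (6841255, 335824)  from 1·(4730294,232201) + (2110961,103623)
step 15: (18412804, 903849)  from 2·(6841255,335824) + (4730294,232201)
→ (18412804, 903849).  Check: 18412804²=339031351142416, 415·903849²=339031351142415, difference 1.
(x_2, y_2) = (18412804·18412804 + 415·903849·903849, 18412804·903849 + 903849·18412804) = (678062702284831, 33284788965192)
(x_3, y_3) = (18412804·678062702284831 + 415·903849·33284788965192, 18412804·33284788965192 + 903849·678062702284831) = (24970071273761872339444, 1225732590794885332887)
(x_4, y_4) = (18412804·24970071273761872339444 + 415·903849·1225732590794885332887, 18412804·1225732590794885332887 + 903849·24970071273761872339444) = (919538056459614718055705397121, 45138347901436822389057205104)
(x_5, y_5) = (18412804·919538056459614718055705397121 + 415·903849·45138347901436822389057205104, 18412804·45138347901436822389057205104 + 903849·919538056459614718055705397121) = (33862548008263614468078655355989935124, 1662247105585933832332453329850170345)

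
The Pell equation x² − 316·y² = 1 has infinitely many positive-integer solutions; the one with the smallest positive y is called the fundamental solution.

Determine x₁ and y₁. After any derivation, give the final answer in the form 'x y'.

√316 = [17; 1,3,2,8,2,3,1,34, …], period ℓ=8 (even) → k=7
step 0: (17, 1)  from 17·(1,0) + (0,1)
…
step 4: (1351, 76)  from 8·(160,9) + (71,4)
step 5: (2862, 161)  from 2·(1351,76) + (160,9)
step 6: (9937, 559)  from 3·(2862,161) + (1351,76)
step 7: (12799, 720)  from 1·(9937,559) + (2862,161)
fundamental: x₁=12799, y₁=720  (since 163814401 − 316·518400 = 1)

12799 720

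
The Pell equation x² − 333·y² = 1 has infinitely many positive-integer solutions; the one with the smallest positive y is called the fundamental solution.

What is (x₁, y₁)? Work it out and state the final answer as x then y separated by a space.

73 4

[18; 4,36] for √333; ℓ=2 ⇒ convergent index 1
k=0  a_k=18  p_k/q_k = 18/1
k=1  a_k=4  p_k/q_k = 73/4
fundamental: x₁=73, y₁=4  (since 5329 − 333·16 = 1)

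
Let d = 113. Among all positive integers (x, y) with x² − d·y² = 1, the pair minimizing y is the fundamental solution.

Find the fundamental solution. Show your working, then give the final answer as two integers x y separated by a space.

d=113: √d = [10; 1,1,1,2,2,1,1,1,20] (ℓ=9, odd), read p_17/q_17
k=0  a_k=10  p_k/q_k = 10/1
k=1  a_k=1  p_k/q_k = 11/1
k=2  a_k=1  p_k/q_k = 21/2
k=3  a_k=1  p_k/q_k = 32/3
…
k=7  a_k=1  p_k/q_k = 489/46
k=8  a_k=1  p_k/q_k = 776/73
k=9  a_k=20  p_k/q_k = 16009/1506
…
k=11  a_k=1  p_k/q_k = 32794/3085
…
k=13  a_k=2  p_k/q_k = 131952/12413
k=14  a_k=2  p_k/q_k = 313483/29490
…
k=16  a_k=1  p_k/q_k = 758918/71393
k=17  a_k=1  p_k/q_k = 1204353/113296
→ (1204353, 113296).  Check: 1204353²=1450466148609, 113·113296²=1450466148608, difference 1.

1204353 113296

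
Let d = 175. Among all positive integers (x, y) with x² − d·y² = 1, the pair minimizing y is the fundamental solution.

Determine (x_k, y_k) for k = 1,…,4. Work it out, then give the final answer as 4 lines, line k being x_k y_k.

2024 153
8193151 619344
33165873224 2507104359
134255446617601 10148757825888

√175 = [13; 4,2,1,2,4,26, …], period ℓ=6 (even) → k=5
a_0=13:  p_0=13·1+0=13,  q_0=13·0+1=1
a_1=4:  p_1=4·13+1=53,  q_1=4·1+0=4
…
a_4=2:  p_4=2·172+119=463,  q_4=2·13+9=35
a_5=4:  p_5=4·463+172=2024,  q_5=4·35+13=153
(x₁, y₁) = (2024, 153);  2024² − 175·153² = 1 ✓
(2024+153√175)^2 = 8193151 + 619344√175
(2024+153√175)^3 = 33165873224 + 2507104359√175
(2024+153√175)^4 = 134255446617601 + 10148757825888√175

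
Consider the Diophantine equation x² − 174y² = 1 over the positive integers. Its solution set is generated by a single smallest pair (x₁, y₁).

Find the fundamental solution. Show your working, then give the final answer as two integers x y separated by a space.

[13; 5,4,5,26] for √174; ℓ=4 ⇒ convergent index 3
step 0: (13, 1)  from 13·(1,0) + (0,1)
…
step 2: (277, 21)  from 4·(66,5) + (13,1)
step 3: (1451, 110)  from 5·(277,21) + (66,5)
(x₁, y₁) = (1451, 110);  1451² − 174·110² = 1 ✓

1451 110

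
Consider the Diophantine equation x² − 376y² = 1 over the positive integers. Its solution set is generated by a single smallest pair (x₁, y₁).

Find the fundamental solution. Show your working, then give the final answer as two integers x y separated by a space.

2143295 110532

√376 = [19; 2,1,1,3,1,…,1,2,38, …], period ℓ=16 (even) → k=15
step 0: (19, 1)  from 19·(1,0) + (0,1)
…
step 2: (58, 3)  from 1·(39,2) + (19,1)
step 3: (97, 5)  from 1·(58,3) + (39,2)
step 4: (349, 18)  from 3·(97,5) + (58,3)
step 5: (446, 23)  from 1·(349,18) + (97,5)
step 6: (1241, 64)  from 2·(446,23) + (349,18)
…
step 10: (70621, 3642)  from 2·(28834,1487) + (12953,668)
…
step 12: (368986, 19029)  from 3·(99455,5129) + (70621,3642)
…
step 14: (837427, 43187)  from 1·(468441,24158) + (368986,19029)
step 15: (2143295, 110532)  from 2·(837427,43187) + (468441,24158)
(x₁, y₁) = (2143295, 110532);  2143295² − 376·110532² = 1 ✓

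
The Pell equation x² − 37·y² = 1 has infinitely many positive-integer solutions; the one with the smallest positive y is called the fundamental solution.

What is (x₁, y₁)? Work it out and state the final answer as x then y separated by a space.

√37 → a₀=6, period (12); ℓ=1 odd so k=1
a_0=6:  p_0=6·1+0=6,  q_0=6·0+1=1
a_1=12:  p_1=12·6+1=73,  q_1=12·1+0=12
(x₁, y₁) = (73, 12);  73² − 37·12² = 1 ✓

73 12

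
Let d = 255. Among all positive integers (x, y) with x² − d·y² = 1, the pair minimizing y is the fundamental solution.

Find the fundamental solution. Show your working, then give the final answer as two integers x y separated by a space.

√255 → a₀=15, period (1,30); ℓ=2 even so k=1
a_0=15:  p_0=15·1+0=15,  q_0=15·0+1=1
a_1=1:  p_1=1·15+1=16,  q_1=1·1+0=1
→ (16, 1).  Check: 16²=256, 255·1²=255, difference 1.

16 1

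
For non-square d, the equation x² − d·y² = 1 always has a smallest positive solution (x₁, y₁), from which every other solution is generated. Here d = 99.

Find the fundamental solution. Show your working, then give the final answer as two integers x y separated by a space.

10 1

√99 = [9; 1,18, …], period ℓ=2 (even) → k=1
step 0: (9, 1)  from 9·(1,0) + (0,1)
step 1: (10, 1)  from 1·(9,1) + (1,0)
(x₁, y₁) = (10, 1);  10² − 99·1² = 1 ✓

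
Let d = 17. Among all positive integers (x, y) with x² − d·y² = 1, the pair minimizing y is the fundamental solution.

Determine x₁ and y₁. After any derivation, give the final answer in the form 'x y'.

√17 → a₀=4, period (8); ℓ=1 odd so k=1
i=0: a=4 ⇒ p=4, q=1
i=1: a=8 ⇒ p=33, q=8
→ (33, 8).  Check: 33²=1089, 17·8²=1088, difference 1.

33 8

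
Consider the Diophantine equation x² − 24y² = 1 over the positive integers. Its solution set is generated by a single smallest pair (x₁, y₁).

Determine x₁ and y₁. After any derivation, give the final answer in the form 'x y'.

√24 → a₀=4, period (1,8); ℓ=2 even so k=1
i=0: a=4 ⇒ p=4, q=1
i=1: a=1 ⇒ p=5, q=1
fundamental: x₁=5, y₁=1  (since 25 − 24·1 = 1)

5 1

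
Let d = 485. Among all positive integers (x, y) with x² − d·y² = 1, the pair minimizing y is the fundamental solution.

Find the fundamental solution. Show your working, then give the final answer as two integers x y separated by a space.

d=485: √d = [22; 44] (ℓ=1, odd), read p_1/q_1
step 0: (22, 1)  from 22·(1,0) + (0,1)
step 1: (969, 44)  from 44·(22,1) + (1,0)
fundamental: x₁=969, y₁=44  (since 938961 − 485·1936 = 1)

969 44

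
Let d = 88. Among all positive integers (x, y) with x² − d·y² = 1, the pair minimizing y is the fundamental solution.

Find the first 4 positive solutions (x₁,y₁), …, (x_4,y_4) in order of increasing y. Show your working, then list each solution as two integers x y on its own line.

197 21
77617 8274
30580901 3259935
12048797377 1284406116

√88 → a₀=9, period (2,1,1,1,2,18); ℓ=6 even so k=5
a_0=9:  p_0=9·1+0=9,  q_0=9·0+1=1
a_1=2:  p_1=2·9+1=19,  q_1=2·1+0=2
…
a_3=1:  p_3=1·28+19=47,  q_3=1·3+2=5
a_4=1:  p_4=1·47+28=75,  q_4=1·5+3=8
a_5=2:  p_5=2·75+47=197,  q_5=2·8+5=21
→ (197, 21).  Check: 197²=38809, 88·21²=38808, difference 1.
n=2: (197,21)∘(197,21) = (197·197+88·21·21, 197·21+21·197) = (77617,8274)
n=3: (77617,8274)∘(197,21) = (197·77617+88·21·8274, 197·8274+21·77617) = (30580901,3259935)
n=4: (30580901,3259935)∘(197,21) = (197·30580901+88·21·3259935, 197·3259935+21·30580901) = (12048797377,1284406116)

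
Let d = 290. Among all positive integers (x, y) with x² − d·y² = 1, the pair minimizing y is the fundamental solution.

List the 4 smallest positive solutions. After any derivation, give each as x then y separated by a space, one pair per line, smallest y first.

[17; 34] for √290; ℓ=1 ⇒ convergent index 1
k=0  a_k=17  p_k/q_k = 17/1
k=1  a_k=34  p_k/q_k = 579/34
fundamental: x₁=579, y₁=34  (since 335241 − 290·1156 = 1)
(x_2, y_2) = (579·579 + 290·34·34, 579·34 + 34·579) = (670481, 39372)
(x_3, y_3) = (579·670481 + 290·34·39372, 579·39372 + 34·670481) = (776416419, 45592742)
(x_4, y_4) = (579·776416419 + 290·34·45592742, 579·45592742 + 34·776416419) = (899089542721, 52796355864)

579 34
670481 39372
776416419 45592742
899089542721 52796355864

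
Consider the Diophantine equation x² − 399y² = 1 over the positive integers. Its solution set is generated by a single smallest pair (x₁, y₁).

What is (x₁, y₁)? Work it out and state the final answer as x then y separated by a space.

[19; 1,38] for √399; ℓ=2 ⇒ convergent index 1
step 0: (19, 1)  from 19·(1,0) + (0,1)
step 1: (20, 1)  from 1·(19,1) + (1,0)
→ (20, 1).  Check: 20²=400, 399·1²=399, difference 1.

20 1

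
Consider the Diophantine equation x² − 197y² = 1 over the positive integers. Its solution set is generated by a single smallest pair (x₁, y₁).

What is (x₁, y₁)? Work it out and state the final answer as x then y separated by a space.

393 28

[14; 28] for √197; ℓ=1 ⇒ convergent index 1
a_0=14:  p_0=14·1+0=14,  q_0=14·0+1=1
a_1=28:  p_1=28·14+1=393,  q_1=28·1+0=28
(x₁, y₁) = (393, 28);  393² − 197·28² = 1 ✓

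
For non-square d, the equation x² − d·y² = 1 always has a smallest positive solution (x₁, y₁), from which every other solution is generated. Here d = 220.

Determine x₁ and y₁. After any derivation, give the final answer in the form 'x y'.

89 6

d=220: √d = [14; 1,4,1,28] (ℓ=4, even), read p_3/q_3
a_0=14:  p_0=14·1+0=14,  q_0=14·0+1=1
…
a_2=4:  p_2=4·15+14=74,  q_2=4·1+1=5
a_3=1:  p_3=1·74+15=89,  q_3=1·5+1=6
fundamental: x₁=89, y₁=6  (since 7921 − 220·36 = 1)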